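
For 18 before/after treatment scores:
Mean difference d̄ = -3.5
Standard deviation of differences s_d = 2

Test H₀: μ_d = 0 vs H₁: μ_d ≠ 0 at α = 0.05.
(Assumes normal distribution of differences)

df = n - 1 = 17
SE = s_d/√n = 2/√18 = 0.4714
t = d̄/SE = -3.5/0.4714 = -7.4247
Critical value: t_{0.025,17} = ±2.110
p-value < 0.0001
Decision: reject H₀

Answer: t = -7.4247, reject H₀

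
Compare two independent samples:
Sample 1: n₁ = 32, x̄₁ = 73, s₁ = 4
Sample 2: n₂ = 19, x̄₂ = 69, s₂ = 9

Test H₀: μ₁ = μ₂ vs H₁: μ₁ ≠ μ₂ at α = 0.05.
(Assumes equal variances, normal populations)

Answer: t = 2.1871, reject H₀

Derivation:
Pooled variance: s²_p = [31×4² + 18×9²]/(49) = 39.8776
s_p = 6.3149
SE = s_p×√(1/n₁ + 1/n₂) = 6.3149×√(1/32 + 1/19) = 1.8289
t = (x̄₁ - x̄₂)/SE = (73 - 69)/1.8289 = 2.1871
df = 49, t-critical = ±2.010
Decision: reject H₀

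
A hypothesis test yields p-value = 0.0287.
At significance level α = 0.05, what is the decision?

Answer: reject H₀

Derivation:
Compare p-value to α:
0.0287 < 0.05
Decision: reject H₀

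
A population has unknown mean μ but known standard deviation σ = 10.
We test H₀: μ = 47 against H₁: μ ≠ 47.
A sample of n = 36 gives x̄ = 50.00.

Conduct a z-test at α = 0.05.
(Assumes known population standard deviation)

Standard error: SE = σ/√n = 10/√36 = 1.6667
z-statistic: z = (x̄ - μ₀)/SE = (50.00 - 47)/1.6667 = 1.8000
Critical value: ±1.960
p-value = 0.0719
Decision: fail to reject H₀

Answer: z = 1.8000, fail to reject H₀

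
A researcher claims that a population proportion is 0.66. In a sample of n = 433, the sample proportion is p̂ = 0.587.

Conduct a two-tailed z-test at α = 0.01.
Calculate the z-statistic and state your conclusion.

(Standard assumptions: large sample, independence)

H₀: p = 0.66, H₁: p ≠ 0.66
Standard error: SE = √(p₀(1-p₀)/n) = √(0.66×0.34/433) = 0.022765
z-statistic: z = (p̂ - p₀)/SE = (0.587 - 0.66)/0.022765 = -3.2067
Critical value: z_0.005 = ±2.576
p-value = 0.0013
Decision: reject H₀ at α = 0.01

Answer: z = -3.2067, reject H₀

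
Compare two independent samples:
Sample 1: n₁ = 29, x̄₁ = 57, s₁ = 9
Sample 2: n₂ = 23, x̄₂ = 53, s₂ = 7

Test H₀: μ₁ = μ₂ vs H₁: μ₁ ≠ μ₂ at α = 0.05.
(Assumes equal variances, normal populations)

Answer: t = 1.7512, fail to reject H₀

Derivation:
Pooled variance: s²_p = [28×9² + 22×7²]/(50) = 66.9200
s_p = 8.1805
SE = s_p×√(1/n₁ + 1/n₂) = 8.1805×√(1/29 + 1/23) = 2.2841
t = (x̄₁ - x̄₂)/SE = (57 - 53)/2.2841 = 1.7512
df = 50, t-critical = ±2.009
Decision: fail to reject H₀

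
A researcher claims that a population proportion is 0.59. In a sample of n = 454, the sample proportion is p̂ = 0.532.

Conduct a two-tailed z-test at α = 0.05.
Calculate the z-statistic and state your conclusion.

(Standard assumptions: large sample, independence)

H₀: p = 0.59, H₁: p ≠ 0.59
Standard error: SE = √(p₀(1-p₀)/n) = √(0.59×0.41/454) = 0.023083
z-statistic: z = (p̂ - p₀)/SE = (0.532 - 0.59)/0.023083 = -2.5127
Critical value: z_0.025 = ±1.960
p-value = 0.0120
Decision: reject H₀ at α = 0.05

Answer: z = -2.5127, reject H₀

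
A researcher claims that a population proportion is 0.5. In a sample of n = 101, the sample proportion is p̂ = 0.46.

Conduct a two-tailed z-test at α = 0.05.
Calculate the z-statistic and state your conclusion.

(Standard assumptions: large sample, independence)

H₀: p = 0.5, H₁: p ≠ 0.5
Standard error: SE = √(p₀(1-p₀)/n) = √(0.5×0.5/101) = 0.049752
z-statistic: z = (p̂ - p₀)/SE = (0.46 - 0.5)/0.049752 = -0.8040
Critical value: z_0.025 = ±1.960
p-value = 0.4214
Decision: fail to reject H₀ at α = 0.05

Answer: z = -0.8040, fail to reject H₀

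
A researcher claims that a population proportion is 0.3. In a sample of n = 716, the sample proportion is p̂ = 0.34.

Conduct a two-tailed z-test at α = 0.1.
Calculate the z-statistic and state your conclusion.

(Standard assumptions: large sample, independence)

H₀: p = 0.3, H₁: p ≠ 0.3
Standard error: SE = √(p₀(1-p₀)/n) = √(0.3×0.7/716) = 0.017126
z-statistic: z = (p̂ - p₀)/SE = (0.34 - 0.3)/0.017126 = 2.3356
Critical value: z_0.05 = ±1.645
p-value = 0.0195
Decision: reject H₀ at α = 0.1

Answer: z = 2.3356, reject H₀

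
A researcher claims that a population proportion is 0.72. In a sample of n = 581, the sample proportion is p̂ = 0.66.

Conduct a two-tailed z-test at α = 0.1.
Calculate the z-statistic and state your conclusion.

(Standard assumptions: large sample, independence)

Answer: z = -3.2210, reject H₀

Derivation:
H₀: p = 0.72, H₁: p ≠ 0.72
Standard error: SE = √(p₀(1-p₀)/n) = √(0.72×0.28/581) = 0.018628
z-statistic: z = (p̂ - p₀)/SE = (0.66 - 0.72)/0.018628 = -3.2210
Critical value: z_0.05 = ±1.645
p-value = 0.0013
Decision: reject H₀ at α = 0.1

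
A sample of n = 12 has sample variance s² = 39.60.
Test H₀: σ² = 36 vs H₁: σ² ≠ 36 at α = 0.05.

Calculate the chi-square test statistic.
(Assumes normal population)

df = n - 1 = 11
χ² = (n-1)s²/σ₀² = 11×39.60/36 = 12.1000
Critical values: χ²_{0.975,11} = 3.816, χ²_{0.025,11} = 21.920
Rejection region: χ² < 3.816 or χ² > 21.920
Decision: fail to reject H₀

Answer: χ² = 12.1000, fail to reject H₀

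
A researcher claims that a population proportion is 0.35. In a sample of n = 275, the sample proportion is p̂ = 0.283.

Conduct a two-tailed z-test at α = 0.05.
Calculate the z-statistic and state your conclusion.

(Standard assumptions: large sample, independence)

Answer: z = -2.3295, reject H₀

Derivation:
H₀: p = 0.35, H₁: p ≠ 0.35
Standard error: SE = √(p₀(1-p₀)/n) = √(0.35×0.65/275) = 0.028762
z-statistic: z = (p̂ - p₀)/SE = (0.283 - 0.35)/0.028762 = -2.3295
Critical value: z_0.025 = ±1.960
p-value = 0.0198
Decision: reject H₀ at α = 0.05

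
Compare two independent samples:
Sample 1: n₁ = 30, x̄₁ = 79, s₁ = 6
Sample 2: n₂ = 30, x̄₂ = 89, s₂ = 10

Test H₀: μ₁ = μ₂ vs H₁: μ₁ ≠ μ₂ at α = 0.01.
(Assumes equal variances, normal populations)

Answer: t = -4.6966, reject H₀

Derivation:
Pooled variance: s²_p = [29×6² + 29×10²]/(58) = 68.0000
s_p = 8.2462
SE = s_p×√(1/n₁ + 1/n₂) = 8.2462×√(1/30 + 1/30) = 2.1292
t = (x̄₁ - x̄₂)/SE = (79 - 89)/2.1292 = -4.6966
df = 58, t-critical = ±2.663
Decision: reject H₀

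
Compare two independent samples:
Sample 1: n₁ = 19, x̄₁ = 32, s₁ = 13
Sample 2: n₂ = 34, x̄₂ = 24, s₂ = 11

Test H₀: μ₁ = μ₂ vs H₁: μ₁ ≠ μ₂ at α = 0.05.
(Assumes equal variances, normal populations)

Answer: t = 2.3781, reject H₀

Derivation:
Pooled variance: s²_p = [18×13² + 33×11²]/(51) = 137.9412
s_p = 11.7448
SE = s_p×√(1/n₁ + 1/n₂) = 11.7448×√(1/19 + 1/34) = 3.3641
t = (x̄₁ - x̄₂)/SE = (32 - 24)/3.3641 = 2.3781
df = 51, t-critical = ±2.008
Decision: reject H₀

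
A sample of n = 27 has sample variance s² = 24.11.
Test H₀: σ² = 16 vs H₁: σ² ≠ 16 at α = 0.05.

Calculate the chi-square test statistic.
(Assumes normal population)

df = n - 1 = 26
χ² = (n-1)s²/σ₀² = 26×24.11/16 = 39.1788
Critical values: χ²_{0.975,26} = 13.844, χ²_{0.025,26} = 41.923
Rejection region: χ² < 13.844 or χ² > 41.923
Decision: fail to reject H₀

Answer: χ² = 39.1788, fail to reject H₀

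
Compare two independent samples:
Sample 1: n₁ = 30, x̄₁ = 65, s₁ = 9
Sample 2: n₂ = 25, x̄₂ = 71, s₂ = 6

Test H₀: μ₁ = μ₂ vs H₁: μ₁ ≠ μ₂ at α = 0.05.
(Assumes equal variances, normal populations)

Answer: t = -2.8456, reject H₀

Derivation:
Pooled variance: s²_p = [29×9² + 24×6²]/(53) = 60.6226
s_p = 7.7861
SE = s_p×√(1/n₁ + 1/n₂) = 7.7861×√(1/30 + 1/25) = 2.1085
t = (x̄₁ - x̄₂)/SE = (65 - 71)/2.1085 = -2.8456
df = 53, t-critical = ±2.006
Decision: reject H₀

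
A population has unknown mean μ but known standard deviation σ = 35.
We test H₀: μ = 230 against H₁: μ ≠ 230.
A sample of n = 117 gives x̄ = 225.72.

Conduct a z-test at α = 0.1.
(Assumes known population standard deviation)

Standard error: SE = σ/√n = 35/√117 = 3.2358
z-statistic: z = (x̄ - μ₀)/SE = (225.72 - 230)/3.2358 = -1.3227
Critical value: ±1.645
p-value = 0.1859
Decision: fail to reject H₀

Answer: z = -1.3227, fail to reject H₀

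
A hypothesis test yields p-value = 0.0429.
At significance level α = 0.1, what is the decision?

Answer: reject H₀

Derivation:
Compare p-value to α:
0.0429 < 0.1
Decision: reject H₀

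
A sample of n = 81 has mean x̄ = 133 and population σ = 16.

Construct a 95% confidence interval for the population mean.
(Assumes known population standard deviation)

Answer: (129.5155, 136.4845)

Derivation:
Confidence level: 95%, α = 0.05
z_0.025 = 1.960
SE = σ/√n = 16/√81 = 1.7778
Margin of error = 1.960 × 1.7778 = 3.4845
CI: x̄ ± margin = 133 ± 3.4845
CI: (129.5155, 136.4845)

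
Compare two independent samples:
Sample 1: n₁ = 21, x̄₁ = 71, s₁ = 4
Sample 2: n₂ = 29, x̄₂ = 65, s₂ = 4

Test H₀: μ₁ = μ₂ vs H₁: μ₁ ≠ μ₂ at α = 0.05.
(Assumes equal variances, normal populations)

Pooled variance: s²_p = [20×4² + 28×4²]/(48) = 16.0000
s_p = 4.0000
SE = s_p×√(1/n₁ + 1/n₂) = 4.0000×√(1/21 + 1/29) = 1.1461
t = (x̄₁ - x̄₂)/SE = (71 - 65)/1.1461 = 5.2351
df = 48, t-critical = ±2.011
Decision: reject H₀

Answer: t = 5.2351, reject H₀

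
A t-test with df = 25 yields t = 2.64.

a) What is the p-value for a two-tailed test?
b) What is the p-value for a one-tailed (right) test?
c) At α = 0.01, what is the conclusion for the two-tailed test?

Answer: a) 0.0141, b) 0.0070, c) fail to reject H₀

Derivation:
Using t-distribution with df = 25:
a) Two-tailed: p = 2×P(T > 2.64) = 0.0141
b) One-tailed: p = P(T > 2.64) = 0.0070
c) 0.0141 ≥ 0.01, fail to reject H₀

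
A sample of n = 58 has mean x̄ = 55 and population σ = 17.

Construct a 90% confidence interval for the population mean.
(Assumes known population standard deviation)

Answer: (51.3280, 58.6720)

Derivation:
Confidence level: 90%, α = 0.1
z_0.05 = 1.645
SE = σ/√n = 17/√58 = 2.2322
Margin of error = 1.645 × 2.2322 = 3.6720
CI: x̄ ± margin = 55 ± 3.6720
CI: (51.3280, 58.6720)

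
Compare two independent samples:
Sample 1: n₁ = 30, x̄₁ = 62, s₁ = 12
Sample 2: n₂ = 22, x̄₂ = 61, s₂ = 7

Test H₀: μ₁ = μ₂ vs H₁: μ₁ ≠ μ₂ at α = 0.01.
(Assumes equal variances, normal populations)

Pooled variance: s²_p = [29×12² + 21×7²]/(50) = 104.1000
s_p = 10.2029
SE = s_p×√(1/n₁ + 1/n₂) = 10.2029×√(1/30 + 1/22) = 2.8639
t = (x̄₁ - x̄₂)/SE = (62 - 61)/2.8639 = 0.3492
df = 50, t-critical = ±2.678
Decision: fail to reject H₀

Answer: t = 0.3492, fail to reject H₀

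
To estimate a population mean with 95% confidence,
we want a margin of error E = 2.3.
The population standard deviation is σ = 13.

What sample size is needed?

Answer: n = 123

Derivation:
z_0.025 = 1.960
n = (z×σ/E)² = (1.960×13/2.3)²
n = 122.7279
Round up: n = 123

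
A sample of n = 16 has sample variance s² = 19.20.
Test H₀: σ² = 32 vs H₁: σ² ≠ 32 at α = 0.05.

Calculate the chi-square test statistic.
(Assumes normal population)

Answer: χ² = 9.0000, fail to reject H₀

Derivation:
df = n - 1 = 15
χ² = (n-1)s²/σ₀² = 15×19.20/32 = 9.0000
Critical values: χ²_{0.975,15} = 6.262, χ²_{0.025,15} = 27.488
Rejection region: χ² < 6.262 or χ² > 27.488
Decision: fail to reject H₀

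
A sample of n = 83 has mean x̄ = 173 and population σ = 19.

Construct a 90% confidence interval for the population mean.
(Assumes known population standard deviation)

Confidence level: 90%, α = 0.1
z_0.05 = 1.645
SE = σ/√n = 19/√83 = 2.0855
Margin of error = 1.645 × 2.0855 = 3.4306
CI: x̄ ± margin = 173 ± 3.4306
CI: (169.5694, 176.4306)

Answer: (169.5694, 176.4306)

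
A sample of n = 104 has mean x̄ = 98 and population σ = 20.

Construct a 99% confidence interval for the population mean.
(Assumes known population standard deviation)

Answer: (92.9479, 103.0521)

Derivation:
Confidence level: 99%, α = 0.01
z_0.005 = 2.576
SE = σ/√n = 20/√104 = 1.9612
Margin of error = 2.576 × 1.9612 = 5.0521
CI: x̄ ± margin = 98 ± 5.0521
CI: (92.9479, 103.0521)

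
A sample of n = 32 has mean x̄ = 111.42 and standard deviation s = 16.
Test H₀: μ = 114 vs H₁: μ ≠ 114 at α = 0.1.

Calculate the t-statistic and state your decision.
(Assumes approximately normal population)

df = n - 1 = 31
SE = s/√n = 16/√32 = 2.8284
t = (x̄ - μ₀)/SE = (111.42 - 114)/2.8284 = -0.9122
Critical value: t_{0.05,31} = ±1.696
p-value ≈ 0.3687
Decision: fail to reject H₀

Answer: t = -0.9122, fail to reject H₀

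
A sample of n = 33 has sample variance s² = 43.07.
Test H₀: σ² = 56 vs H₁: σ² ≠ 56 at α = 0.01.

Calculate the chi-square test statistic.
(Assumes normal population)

Answer: χ² = 24.6114, fail to reject H₀

Derivation:
df = n - 1 = 32
χ² = (n-1)s²/σ₀² = 32×43.07/56 = 24.6114
Critical values: χ²_{0.995,32} = 15.134, χ²_{0.005,32} = 56.328
Rejection region: χ² < 15.134 or χ² > 56.328
Decision: fail to reject H₀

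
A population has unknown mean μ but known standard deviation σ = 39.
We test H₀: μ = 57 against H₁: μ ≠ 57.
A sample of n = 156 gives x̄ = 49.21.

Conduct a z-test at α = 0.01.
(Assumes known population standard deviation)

Answer: z = -2.4948, fail to reject H₀

Derivation:
Standard error: SE = σ/√n = 39/√156 = 3.1225
z-statistic: z = (x̄ - μ₀)/SE = (49.21 - 57)/3.1225 = -2.4948
Critical value: ±2.576
p-value = 0.0126
Decision: fail to reject H₀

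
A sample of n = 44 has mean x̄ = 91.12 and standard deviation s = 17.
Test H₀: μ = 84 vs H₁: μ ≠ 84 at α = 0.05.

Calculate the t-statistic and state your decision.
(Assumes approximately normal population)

df = n - 1 = 43
SE = s/√n = 17/√44 = 2.5628
t = (x̄ - μ₀)/SE = (91.12 - 84)/2.5628 = 2.7782
Critical value: t_{0.025,43} = ±2.017
p-value ≈ 0.0081
Decision: reject H₀

Answer: t = 2.7782, reject H₀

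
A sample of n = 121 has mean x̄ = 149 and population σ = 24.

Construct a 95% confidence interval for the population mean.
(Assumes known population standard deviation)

Confidence level: 95%, α = 0.05
z_0.025 = 1.960
SE = σ/√n = 24/√121 = 2.1818
Margin of error = 1.960 × 2.1818 = 4.2763
CI: x̄ ± margin = 149 ± 4.2763
CI: (144.7237, 153.2763)

Answer: (144.7237, 153.2763)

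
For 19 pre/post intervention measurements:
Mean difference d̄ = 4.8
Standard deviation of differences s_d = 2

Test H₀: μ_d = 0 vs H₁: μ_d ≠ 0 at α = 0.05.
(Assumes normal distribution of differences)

Answer: t = 10.4621, reject H₀

Derivation:
df = n - 1 = 18
SE = s_d/√n = 2/√19 = 0.4588
t = d̄/SE = 4.8/0.4588 = 10.4621
Critical value: t_{0.025,18} = ±2.101
p-value < 0.0001
Decision: reject H₀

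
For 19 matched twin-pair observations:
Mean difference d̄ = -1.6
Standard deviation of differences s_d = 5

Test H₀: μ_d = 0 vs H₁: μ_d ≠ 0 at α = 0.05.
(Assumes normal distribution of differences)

Answer: t = -1.3948, fail to reject H₀

Derivation:
df = n - 1 = 18
SE = s_d/√n = 5/√19 = 1.1471
t = d̄/SE = -1.6/1.1471 = -1.3948
Critical value: t_{0.025,18} = ±2.101
p-value ≈ 0.1801
Decision: fail to reject H₀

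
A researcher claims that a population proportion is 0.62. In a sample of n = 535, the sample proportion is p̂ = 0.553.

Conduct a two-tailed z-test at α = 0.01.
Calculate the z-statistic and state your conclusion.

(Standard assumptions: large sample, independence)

Answer: z = -3.1928, reject H₀

Derivation:
H₀: p = 0.62, H₁: p ≠ 0.62
Standard error: SE = √(p₀(1-p₀)/n) = √(0.62×0.38/535) = 0.020985
z-statistic: z = (p̂ - p₀)/SE = (0.553 - 0.62)/0.020985 = -3.1928
Critical value: z_0.005 = ±2.576
p-value = 0.0014
Decision: reject H₀ at α = 0.01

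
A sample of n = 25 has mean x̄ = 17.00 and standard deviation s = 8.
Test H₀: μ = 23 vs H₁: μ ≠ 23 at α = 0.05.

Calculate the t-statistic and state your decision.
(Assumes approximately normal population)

df = n - 1 = 24
SE = s/√n = 8/√25 = 1.6000
t = (x̄ - μ₀)/SE = (17.00 - 23)/1.6000 = -3.7500
Critical value: t_{0.025,24} = ±2.064
p-value ≈ 0.0010
Decision: reject H₀

Answer: t = -3.7500, reject H₀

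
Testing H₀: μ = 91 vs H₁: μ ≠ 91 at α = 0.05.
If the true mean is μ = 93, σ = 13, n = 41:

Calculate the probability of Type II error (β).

Answer: β ≈ 0.8336

Derivation:
SE = σ/√n = 13/√41 = 2.0303
Critical values: μ₀ ± z_0.025×SE = 91 ± 1.960×2.0303
Acceptance region: (87.0206, 94.9794)
Under H₁ (μ = 93): z_high = (94.9794 - 93)/2.0303 = 0.9749, z_low = (87.0206 - 93)/2.0303 = -2.9451
β = P(not reject | H₁) = Φ(0.9749) - Φ(-2.9451) ≈ 0.8336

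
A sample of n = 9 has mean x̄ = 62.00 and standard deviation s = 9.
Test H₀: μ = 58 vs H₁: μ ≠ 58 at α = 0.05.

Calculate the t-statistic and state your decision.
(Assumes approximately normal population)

df = n - 1 = 8
SE = s/√n = 9/√9 = 3.0000
t = (x̄ - μ₀)/SE = (62.00 - 58)/3.0000 = 1.3333
Critical value: t_{0.025,8} = ±2.306
p-value ≈ 0.2191
Decision: fail to reject H₀

Answer: t = 1.3333, fail to reject H₀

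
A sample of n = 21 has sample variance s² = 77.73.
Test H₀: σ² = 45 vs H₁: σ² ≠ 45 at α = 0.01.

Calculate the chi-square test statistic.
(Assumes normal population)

df = n - 1 = 20
χ² = (n-1)s²/σ₀² = 20×77.73/45 = 34.5467
Critical values: χ²_{0.995,20} = 7.434, χ²_{0.005,20} = 39.997
Rejection region: χ² < 7.434 or χ² > 39.997
Decision: fail to reject H₀

Answer: χ² = 34.5467, fail to reject H₀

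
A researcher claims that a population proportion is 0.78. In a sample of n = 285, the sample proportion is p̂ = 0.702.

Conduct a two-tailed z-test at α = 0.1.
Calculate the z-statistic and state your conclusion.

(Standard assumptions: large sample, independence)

H₀: p = 0.78, H₁: p ≠ 0.78
Standard error: SE = √(p₀(1-p₀)/n) = √(0.78×0.22/285) = 0.024538
z-statistic: z = (p̂ - p₀)/SE = (0.702 - 0.78)/0.024538 = -3.1787
Critical value: z_0.05 = ±1.645
p-value = 0.0015
Decision: reject H₀ at α = 0.1

Answer: z = -3.1787, reject H₀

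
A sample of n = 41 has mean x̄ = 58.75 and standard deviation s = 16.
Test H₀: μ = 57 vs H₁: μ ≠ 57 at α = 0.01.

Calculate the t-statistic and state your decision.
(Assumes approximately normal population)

df = n - 1 = 40
SE = s/√n = 16/√41 = 2.4988
t = (x̄ - μ₀)/SE = (58.75 - 57)/2.4988 = 0.7003
Critical value: t_{0.005,40} = ±2.704
p-value ≈ 0.4878
Decision: fail to reject H₀

Answer: t = 0.7003, fail to reject H₀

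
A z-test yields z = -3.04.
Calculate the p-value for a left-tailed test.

For z = -3.04:
p = P(Z < -3.04) = Φ(-3.04) = 0.0012

Answer: p-value ≈ 0.0012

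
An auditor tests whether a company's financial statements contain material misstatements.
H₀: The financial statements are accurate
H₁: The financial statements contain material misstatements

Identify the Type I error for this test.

Type I error: rejecting H₀ when it is actually true (false positive).
Type II error: failing to reject H₀ when H₁ is actually true (false negative).

Answer: Concluding the statements are misstated when they are actually accurate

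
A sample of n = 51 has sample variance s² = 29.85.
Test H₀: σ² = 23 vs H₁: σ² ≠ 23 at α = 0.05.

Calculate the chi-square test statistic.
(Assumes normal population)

df = n - 1 = 50
χ² = (n-1)s²/σ₀² = 50×29.85/23 = 64.8913
Critical values: χ²_{0.975,50} = 32.357, χ²_{0.025,50} = 71.420
Rejection region: χ² < 32.357 or χ² > 71.420
Decision: fail to reject H₀

Answer: χ² = 64.8913, fail to reject H₀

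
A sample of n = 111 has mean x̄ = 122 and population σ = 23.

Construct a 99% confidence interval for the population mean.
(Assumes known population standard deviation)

Answer: (116.3763, 127.6237)

Derivation:
Confidence level: 99%, α = 0.01
z_0.005 = 2.576
SE = σ/√n = 23/√111 = 2.1831
Margin of error = 2.576 × 2.1831 = 5.6237
CI: x̄ ± margin = 122 ± 5.6237
CI: (116.3763, 127.6237)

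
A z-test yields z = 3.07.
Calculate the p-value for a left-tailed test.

For z = 3.07:
p = P(Z < 3.07) = Φ(3.07) = 0.9989

Answer: p-value ≈ 0.9989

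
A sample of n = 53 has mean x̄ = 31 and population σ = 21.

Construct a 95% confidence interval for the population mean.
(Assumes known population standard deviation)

Confidence level: 95%, α = 0.05
z_0.025 = 1.960
SE = σ/√n = 21/√53 = 2.8846
Margin of error = 1.960 × 2.8846 = 5.6538
CI: x̄ ± margin = 31 ± 5.6538
CI: (25.3462, 36.6538)

Answer: (25.3462, 36.6538)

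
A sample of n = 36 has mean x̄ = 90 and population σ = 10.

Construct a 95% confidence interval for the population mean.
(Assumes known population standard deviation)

Answer: (86.7333, 93.2667)

Derivation:
Confidence level: 95%, α = 0.05
z_0.025 = 1.960
SE = σ/√n = 10/√36 = 1.6667
Margin of error = 1.960 × 1.6667 = 3.2667
CI: x̄ ± margin = 90 ± 3.2667
CI: (86.7333, 93.2667)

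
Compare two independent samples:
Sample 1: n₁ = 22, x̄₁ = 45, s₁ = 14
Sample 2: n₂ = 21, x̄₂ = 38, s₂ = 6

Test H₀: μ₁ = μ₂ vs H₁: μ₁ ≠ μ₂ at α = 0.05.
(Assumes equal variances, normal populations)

Answer: t = 2.1127, reject H₀

Derivation:
Pooled variance: s²_p = [21×14² + 20×6²]/(41) = 117.9512
s_p = 10.8605
SE = s_p×√(1/n₁ + 1/n₂) = 10.8605×√(1/22 + 1/21) = 3.3133
t = (x̄₁ - x̄₂)/SE = (45 - 38)/3.3133 = 2.1127
df = 41, t-critical = ±2.020
Decision: reject H₀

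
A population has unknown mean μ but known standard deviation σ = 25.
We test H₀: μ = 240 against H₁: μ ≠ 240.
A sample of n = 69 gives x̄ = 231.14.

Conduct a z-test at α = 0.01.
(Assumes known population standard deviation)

Answer: z = -2.9439, reject H₀

Derivation:
Standard error: SE = σ/√n = 25/√69 = 3.0096
z-statistic: z = (x̄ - μ₀)/SE = (231.14 - 240)/3.0096 = -2.9439
Critical value: ±2.576
p-value = 0.0032
Decision: reject H₀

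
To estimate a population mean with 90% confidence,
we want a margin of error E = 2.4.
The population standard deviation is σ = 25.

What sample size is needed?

Answer: n = 294

Derivation:
z_0.05 = 1.645
n = (z×σ/E)² = (1.645×25/2.4)²
n = 293.6225
Round up: n = 294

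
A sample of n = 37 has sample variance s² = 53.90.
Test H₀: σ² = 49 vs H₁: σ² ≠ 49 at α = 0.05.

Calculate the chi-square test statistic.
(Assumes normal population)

Answer: χ² = 39.6000, fail to reject H₀

Derivation:
df = n - 1 = 36
χ² = (n-1)s²/σ₀² = 36×53.90/49 = 39.6000
Critical values: χ²_{0.975,36} = 21.336, χ²_{0.025,36} = 54.437
Rejection region: χ² < 21.336 or χ² > 54.437
Decision: fail to reject H₀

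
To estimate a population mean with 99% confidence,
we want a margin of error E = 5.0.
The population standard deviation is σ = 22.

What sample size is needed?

z_0.005 = 2.576
n = (z×σ/E)² = (2.576×22/5.0)²
n = 128.4686
Round up: n = 129

Answer: n = 129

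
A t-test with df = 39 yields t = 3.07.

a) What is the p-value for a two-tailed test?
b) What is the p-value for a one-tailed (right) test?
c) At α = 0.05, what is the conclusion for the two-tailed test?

Using t-distribution with df = 39:
a) Two-tailed: p = 2×P(T > 3.07) = 0.0039
b) One-tailed: p = P(T > 3.07) = 0.0019
c) 0.0039 < 0.05, reject H₀

Answer: a) 0.0039, b) 0.0019, c) reject H₀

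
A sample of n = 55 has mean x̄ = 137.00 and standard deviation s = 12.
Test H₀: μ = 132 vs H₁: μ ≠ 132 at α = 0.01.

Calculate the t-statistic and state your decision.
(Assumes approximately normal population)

Answer: t = 3.0900, reject H₀

Derivation:
df = n - 1 = 54
SE = s/√n = 12/√55 = 1.6181
t = (x̄ - μ₀)/SE = (137.00 - 132)/1.6181 = 3.0900
Critical value: t_{0.005,54} = ±2.670
p-value ≈ 0.0032
Decision: reject H₀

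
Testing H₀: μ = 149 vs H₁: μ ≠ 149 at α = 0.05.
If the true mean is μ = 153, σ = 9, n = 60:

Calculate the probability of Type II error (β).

Answer: β ≈ 0.0691

Derivation:
SE = σ/√n = 9/√60 = 1.1619
Critical values: μ₀ ± z_0.025×SE = 149 ± 1.960×1.1619
Acceptance region: (146.7227, 151.2773)
Under H₁ (μ = 153): z_high = (151.2773 - 153)/1.1619 = -1.4827, z_low = (146.7227 - 153)/1.1619 = -5.4026
β = P(not reject | H₁) = Φ(-1.4827) - Φ(-5.4026) ≈ 0.0691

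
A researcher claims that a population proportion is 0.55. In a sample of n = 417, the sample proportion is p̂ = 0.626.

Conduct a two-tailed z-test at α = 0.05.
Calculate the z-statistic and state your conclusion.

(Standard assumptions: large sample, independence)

H₀: p = 0.55, H₁: p ≠ 0.55
Standard error: SE = √(p₀(1-p₀)/n) = √(0.55×0.45/417) = 0.024362
z-statistic: z = (p̂ - p₀)/SE = (0.626 - 0.55)/0.024362 = 3.1196
Critical value: z_0.025 = ±1.960
p-value = 0.0018
Decision: reject H₀ at α = 0.05

Answer: z = 3.1196, reject H₀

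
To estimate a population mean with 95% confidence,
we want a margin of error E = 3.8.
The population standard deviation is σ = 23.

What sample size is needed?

z_0.025 = 1.960
n = (z×σ/E)² = (1.960×23/3.8)²
n = 140.7345
Round up: n = 141

Answer: n = 141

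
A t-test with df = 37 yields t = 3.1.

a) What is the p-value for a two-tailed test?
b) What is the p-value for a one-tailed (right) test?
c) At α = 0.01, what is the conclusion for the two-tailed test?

Using t-distribution with df = 37:
a) Two-tailed: p = 2×P(T > 3.1) = 0.0037
b) One-tailed: p = P(T > 3.1) = 0.0018
c) 0.0037 < 0.01, reject H₀

Answer: a) 0.0037, b) 0.0018, c) reject H₀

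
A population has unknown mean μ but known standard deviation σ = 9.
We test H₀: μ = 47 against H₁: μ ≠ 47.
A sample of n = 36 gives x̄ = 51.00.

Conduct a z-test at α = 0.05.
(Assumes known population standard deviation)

Standard error: SE = σ/√n = 9/√36 = 1.5000
z-statistic: z = (x̄ - μ₀)/SE = (51.00 - 47)/1.5000 = 2.6667
Critical value: ±1.960
p-value = 0.0077
Decision: reject H₀

Answer: z = 2.6667, reject H₀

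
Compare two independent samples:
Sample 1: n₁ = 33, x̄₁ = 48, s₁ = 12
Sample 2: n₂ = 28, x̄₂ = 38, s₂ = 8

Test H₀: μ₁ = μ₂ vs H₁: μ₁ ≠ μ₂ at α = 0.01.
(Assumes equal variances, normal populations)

Answer: t = 3.7557, reject H₀

Derivation:
Pooled variance: s²_p = [32×12² + 27×8²]/(59) = 107.3898
s_p = 10.3629
SE = s_p×√(1/n₁ + 1/n₂) = 10.3629×√(1/33 + 1/28) = 2.6626
t = (x̄₁ - x̄₂)/SE = (48 - 38)/2.6626 = 3.7557
df = 59, t-critical = ±2.662
Decision: reject H₀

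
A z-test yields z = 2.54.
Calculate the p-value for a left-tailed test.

Answer: p-value ≈ 0.9945

Derivation:
For z = 2.54:
p = P(Z < 2.54) = Φ(2.54) = 0.9945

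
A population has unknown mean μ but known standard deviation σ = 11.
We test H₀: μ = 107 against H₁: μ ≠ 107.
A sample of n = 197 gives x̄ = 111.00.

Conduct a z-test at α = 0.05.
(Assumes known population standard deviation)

Answer: z = 5.1040, reject H₀

Derivation:
Standard error: SE = σ/√n = 11/√197 = 0.7837
z-statistic: z = (x̄ - μ₀)/SE = (111.00 - 107)/0.7837 = 5.1040
Critical value: ±1.960
p-value < 0.0001
Decision: reject H₀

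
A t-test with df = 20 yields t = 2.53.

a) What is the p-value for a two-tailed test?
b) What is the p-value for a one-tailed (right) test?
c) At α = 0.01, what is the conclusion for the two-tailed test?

Answer: a) 0.0199, b) 0.0100, c) fail to reject H₀

Derivation:
Using t-distribution with df = 20:
a) Two-tailed: p = 2×P(T > 2.53) = 0.0199
b) One-tailed: p = P(T > 2.53) = 0.0100
c) 0.0199 ≥ 0.01, fail to reject H₀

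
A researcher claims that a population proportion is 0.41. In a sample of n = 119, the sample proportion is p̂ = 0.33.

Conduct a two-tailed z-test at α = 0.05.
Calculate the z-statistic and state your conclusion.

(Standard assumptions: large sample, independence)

Answer: z = -1.7744, fail to reject H₀

Derivation:
H₀: p = 0.41, H₁: p ≠ 0.41
Standard error: SE = √(p₀(1-p₀)/n) = √(0.41×0.59/119) = 0.045086
z-statistic: z = (p̂ - p₀)/SE = (0.33 - 0.41)/0.045086 = -1.7744
Critical value: z_0.025 = ±1.960
p-value = 0.0760
Decision: fail to reject H₀ at α = 0.05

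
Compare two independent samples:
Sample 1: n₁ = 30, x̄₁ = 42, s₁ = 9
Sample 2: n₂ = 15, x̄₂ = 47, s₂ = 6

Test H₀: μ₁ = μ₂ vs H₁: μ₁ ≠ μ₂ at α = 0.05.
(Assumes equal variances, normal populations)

Answer: t = -1.9411, fail to reject H₀

Derivation:
Pooled variance: s²_p = [29×9² + 14×6²]/(43) = 66.3488
s_p = 8.1455
SE = s_p×√(1/n₁ + 1/n₂) = 8.1455×√(1/30 + 1/15) = 2.5758
t = (x̄₁ - x̄₂)/SE = (42 - 47)/2.5758 = -1.9411
df = 43, t-critical = ±2.017
Decision: fail to reject H₀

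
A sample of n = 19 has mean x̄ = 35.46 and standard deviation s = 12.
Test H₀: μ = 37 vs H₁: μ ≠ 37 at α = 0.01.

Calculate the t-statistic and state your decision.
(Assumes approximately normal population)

Answer: t = -0.5594, fail to reject H₀

Derivation:
df = n - 1 = 18
SE = s/√n = 12/√19 = 2.7530
t = (x̄ - μ₀)/SE = (35.46 - 37)/2.7530 = -0.5594
Critical value: t_{0.005,18} = ±2.878
p-value ≈ 0.5828
Decision: fail to reject H₀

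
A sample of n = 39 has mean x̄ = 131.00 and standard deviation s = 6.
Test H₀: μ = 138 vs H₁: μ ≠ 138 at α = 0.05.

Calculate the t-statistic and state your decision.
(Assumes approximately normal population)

df = n - 1 = 38
SE = s/√n = 6/√39 = 0.9608
t = (x̄ - μ₀)/SE = (131.00 - 138)/0.9608 = -7.2856
Critical value: t_{0.025,38} = ±2.024
p-value < 0.0001
Decision: reject H₀

Answer: t = -7.2856, reject H₀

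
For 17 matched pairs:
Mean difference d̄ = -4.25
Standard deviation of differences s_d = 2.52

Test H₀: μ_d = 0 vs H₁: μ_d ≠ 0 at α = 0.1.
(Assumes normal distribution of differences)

df = n - 1 = 16
SE = s_d/√n = 2.52/√17 = 0.6112
t = d̄/SE = -4.25/0.6112 = -6.9535
Critical value: t_{0.05,16} = ±1.746
p-value < 0.0001
Decision: reject H₀

Answer: t = -6.9535, reject H₀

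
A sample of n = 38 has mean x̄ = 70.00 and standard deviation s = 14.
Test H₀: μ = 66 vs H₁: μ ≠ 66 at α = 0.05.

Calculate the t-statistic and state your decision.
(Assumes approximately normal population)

df = n - 1 = 37
SE = s/√n = 14/√38 = 2.2711
t = (x̄ - μ₀)/SE = (70.00 - 66)/2.2711 = 1.7613
Critical value: t_{0.025,37} = ±2.026
p-value ≈ 0.0865
Decision: fail to reject H₀

Answer: t = 1.7613, fail to reject H₀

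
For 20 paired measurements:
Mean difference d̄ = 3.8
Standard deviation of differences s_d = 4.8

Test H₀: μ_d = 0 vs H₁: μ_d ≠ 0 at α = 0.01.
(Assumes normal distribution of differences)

Answer: t = 3.5405, reject H₀

Derivation:
df = n - 1 = 19
SE = s_d/√n = 4.8/√20 = 1.0733
t = d̄/SE = 3.8/1.0733 = 3.5405
Critical value: t_{0.005,19} = ±2.861
p-value ≈ 0.0022
Decision: reject H₀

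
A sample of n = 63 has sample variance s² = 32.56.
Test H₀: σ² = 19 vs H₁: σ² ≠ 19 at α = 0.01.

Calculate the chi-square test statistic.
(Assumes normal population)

Answer: χ² = 106.2484, reject H₀

Derivation:
df = n - 1 = 62
χ² = (n-1)s²/σ₀² = 62×32.56/19 = 106.2484
Critical values: χ²_{0.995,62} = 37.068, χ²_{0.005,62} = 94.419
Rejection region: χ² < 37.068 or χ² > 94.419
Decision: reject H₀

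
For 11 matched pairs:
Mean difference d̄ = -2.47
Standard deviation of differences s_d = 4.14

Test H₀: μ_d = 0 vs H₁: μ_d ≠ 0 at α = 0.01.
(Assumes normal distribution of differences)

df = n - 1 = 10
SE = s_d/√n = 4.14/√11 = 1.2483
t = d̄/SE = -2.47/1.2483 = -1.9787
Critical value: t_{0.005,10} = ±3.169
p-value ≈ 0.0760
Decision: fail to reject H₀

Answer: t = -1.9787, fail to reject H₀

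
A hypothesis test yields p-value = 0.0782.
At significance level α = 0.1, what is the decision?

Compare p-value to α:
0.0782 < 0.1
Decision: reject H₀

Answer: reject H₀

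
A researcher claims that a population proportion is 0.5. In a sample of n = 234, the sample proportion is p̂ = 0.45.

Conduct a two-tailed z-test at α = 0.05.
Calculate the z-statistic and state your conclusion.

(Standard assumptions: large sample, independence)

Answer: z = -1.5297, fail to reject H₀

Derivation:
H₀: p = 0.5, H₁: p ≠ 0.5
Standard error: SE = √(p₀(1-p₀)/n) = √(0.5×0.5/234) = 0.032686
z-statistic: z = (p̂ - p₀)/SE = (0.45 - 0.5)/0.032686 = -1.5297
Critical value: z_0.025 = ±1.960
p-value = 0.1261
Decision: fail to reject H₀ at α = 0.05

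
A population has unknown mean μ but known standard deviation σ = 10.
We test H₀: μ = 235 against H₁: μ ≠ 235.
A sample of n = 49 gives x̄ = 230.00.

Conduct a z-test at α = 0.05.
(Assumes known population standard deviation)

Standard error: SE = σ/√n = 10/√49 = 1.4286
z-statistic: z = (x̄ - μ₀)/SE = (230.00 - 235)/1.4286 = -3.4999
Critical value: ±1.960
p-value = 0.0005
Decision: reject H₀

Answer: z = -3.4999, reject H₀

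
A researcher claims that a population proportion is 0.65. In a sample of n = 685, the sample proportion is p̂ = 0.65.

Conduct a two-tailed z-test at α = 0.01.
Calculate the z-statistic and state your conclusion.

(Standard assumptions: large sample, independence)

Answer: z = 0.0000, fail to reject H₀

Derivation:
H₀: p = 0.65, H₁: p ≠ 0.65
Standard error: SE = √(p₀(1-p₀)/n) = √(0.65×0.35/685) = 0.018224
z-statistic: z = (p̂ - p₀)/SE = (0.65 - 0.65)/0.018224 = 0.0000
Critical value: z_0.005 = ±2.576
p-value = 1.0000
Decision: fail to reject H₀ at α = 0.01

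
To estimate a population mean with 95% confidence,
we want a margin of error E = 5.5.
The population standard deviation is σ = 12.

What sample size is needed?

z_0.025 = 1.960
n = (z×σ/E)² = (1.960×12/5.5)²
n = 18.2873
Round up: n = 19

Answer: n = 19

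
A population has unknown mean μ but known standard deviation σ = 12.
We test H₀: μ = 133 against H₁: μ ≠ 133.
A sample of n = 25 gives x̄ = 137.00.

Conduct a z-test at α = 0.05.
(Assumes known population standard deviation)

Standard error: SE = σ/√n = 12/√25 = 2.4000
z-statistic: z = (x̄ - μ₀)/SE = (137.00 - 133)/2.4000 = 1.6667
Critical value: ±1.960
p-value = 0.0956
Decision: fail to reject H₀

Answer: z = 1.6667, fail to reject H₀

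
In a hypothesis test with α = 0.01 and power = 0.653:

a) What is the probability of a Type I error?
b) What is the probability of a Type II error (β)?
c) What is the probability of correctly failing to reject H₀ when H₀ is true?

a) Type I error probability = α = 0.01
b) Power = P(reject H₀ | H₁ true) = 1 - β = 0.653, so Type II error probability = β = 1 - Power = 0.347
c) P(fail to reject H₀ | H₀ true) = 1 - α = 0.99

Answer: a) 0.01, b) 0.347, c) 0.99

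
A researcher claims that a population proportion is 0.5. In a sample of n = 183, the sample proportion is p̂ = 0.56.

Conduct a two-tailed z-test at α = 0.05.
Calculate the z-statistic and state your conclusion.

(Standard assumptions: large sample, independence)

H₀: p = 0.5, H₁: p ≠ 0.5
Standard error: SE = √(p₀(1-p₀)/n) = √(0.5×0.5/183) = 0.036961
z-statistic: z = (p̂ - p₀)/SE = (0.56 - 0.5)/0.036961 = 1.6233
Critical value: z_0.025 = ±1.960
p-value = 0.1045
Decision: fail to reject H₀ at α = 0.05

Answer: z = 1.6233, fail to reject H₀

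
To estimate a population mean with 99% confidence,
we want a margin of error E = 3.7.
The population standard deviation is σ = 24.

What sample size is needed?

Answer: n = 280

Derivation:
z_0.005 = 2.576
n = (z×σ/E)² = (2.576×24/3.7)²
n = 279.1970
Round up: n = 280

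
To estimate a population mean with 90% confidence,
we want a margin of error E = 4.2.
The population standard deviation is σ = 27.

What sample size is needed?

z_0.05 = 1.645
n = (z×σ/E)² = (1.645×27/4.2)²
n = 111.8306
Round up: n = 112

Answer: n = 112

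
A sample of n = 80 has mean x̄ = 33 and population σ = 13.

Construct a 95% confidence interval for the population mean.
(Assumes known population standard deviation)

Confidence level: 95%, α = 0.05
z_0.025 = 1.960
SE = σ/√n = 13/√80 = 1.4534
Margin of error = 1.960 × 1.4534 = 2.8487
CI: x̄ ± margin = 33 ± 2.8487
CI: (30.1513, 35.8487)

Answer: (30.1513, 35.8487)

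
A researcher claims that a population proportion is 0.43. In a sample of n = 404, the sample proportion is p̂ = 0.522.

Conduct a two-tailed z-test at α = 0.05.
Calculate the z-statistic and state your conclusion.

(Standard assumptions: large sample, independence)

Answer: z = 3.7351, reject H₀

Derivation:
H₀: p = 0.43, H₁: p ≠ 0.43
Standard error: SE = √(p₀(1-p₀)/n) = √(0.43×0.57/404) = 0.024631
z-statistic: z = (p̂ - p₀)/SE = (0.522 - 0.43)/0.024631 = 3.7351
Critical value: z_0.025 = ±1.960
p-value = 0.0002
Decision: reject H₀ at α = 0.05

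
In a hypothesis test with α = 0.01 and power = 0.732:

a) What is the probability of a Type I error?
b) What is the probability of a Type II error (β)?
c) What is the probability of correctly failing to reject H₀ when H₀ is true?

a) Type I error probability = α = 0.01
b) Power = P(reject H₀ | H₁ true) = 1 - β = 0.732, so Type II error probability = β = 1 - Power = 0.268
c) P(fail to reject H₀ | H₀ true) = 1 - α = 0.99

Answer: a) 0.01, b) 0.268, c) 0.99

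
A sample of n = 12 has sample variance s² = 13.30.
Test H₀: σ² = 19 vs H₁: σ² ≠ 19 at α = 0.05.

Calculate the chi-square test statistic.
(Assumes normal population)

Answer: χ² = 7.7000, fail to reject H₀

Derivation:
df = n - 1 = 11
χ² = (n-1)s²/σ₀² = 11×13.30/19 = 7.7000
Critical values: χ²_{0.975,11} = 3.816, χ²_{0.025,11} = 21.920
Rejection region: χ² < 3.816 or χ² > 21.920
Decision: fail to reject H₀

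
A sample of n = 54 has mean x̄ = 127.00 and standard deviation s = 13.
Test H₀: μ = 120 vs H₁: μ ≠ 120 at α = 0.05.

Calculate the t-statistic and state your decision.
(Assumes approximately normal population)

df = n - 1 = 53
SE = s/√n = 13/√54 = 1.7691
t = (x̄ - μ₀)/SE = (127.00 - 120)/1.7691 = 3.9568
Critical value: t_{0.025,53} = ±2.006
p-value ≈ 0.0002
Decision: reject H₀

Answer: t = 3.9568, reject H₀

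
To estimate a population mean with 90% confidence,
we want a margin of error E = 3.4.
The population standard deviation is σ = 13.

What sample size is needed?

Answer: n = 40

Derivation:
z_0.05 = 1.645
n = (z×σ/E)² = (1.645×13/3.4)²
n = 39.5604
Round up: n = 40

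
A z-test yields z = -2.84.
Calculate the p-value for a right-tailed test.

Answer: p-value ≈ 0.9977

Derivation:
For z = -2.84:
p = P(Z > -2.84) = 1 - Φ(-2.84) = 0.9977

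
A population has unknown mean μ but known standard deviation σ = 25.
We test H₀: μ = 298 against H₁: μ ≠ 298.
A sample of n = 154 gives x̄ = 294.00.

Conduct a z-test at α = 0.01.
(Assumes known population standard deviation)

Standard error: SE = σ/√n = 25/√154 = 2.0146
z-statistic: z = (x̄ - μ₀)/SE = (294.00 - 298)/2.0146 = -1.9855
Critical value: ±2.576
p-value = 0.0471
Decision: fail to reject H₀

Answer: z = -1.9855, fail to reject H₀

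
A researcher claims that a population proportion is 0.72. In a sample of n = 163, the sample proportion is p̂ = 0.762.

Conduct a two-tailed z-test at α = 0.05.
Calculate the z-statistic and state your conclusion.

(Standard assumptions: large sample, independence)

Answer: z = 1.1943, fail to reject H₀

Derivation:
H₀: p = 0.72, H₁: p ≠ 0.72
Standard error: SE = √(p₀(1-p₀)/n) = √(0.72×0.28/163) = 0.035168
z-statistic: z = (p̂ - p₀)/SE = (0.762 - 0.72)/0.035168 = 1.1943
Critical value: z_0.025 = ±1.960
p-value = 0.2324
Decision: fail to reject H₀ at α = 0.05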